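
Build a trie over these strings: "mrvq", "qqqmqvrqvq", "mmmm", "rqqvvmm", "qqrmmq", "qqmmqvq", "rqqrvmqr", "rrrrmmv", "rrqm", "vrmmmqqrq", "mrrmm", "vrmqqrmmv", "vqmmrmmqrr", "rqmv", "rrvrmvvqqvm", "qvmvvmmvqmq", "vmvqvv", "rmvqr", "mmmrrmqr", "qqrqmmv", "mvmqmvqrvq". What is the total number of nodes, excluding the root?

For each word, the new-node count is its length minus the longest prefix already in the trie:
  "mrvq" → 4 new (m, r, v, q)
  "qqqmqvrqvq" → 10 new (q, q, q, m, q, v, r, q, v, q)
  "mmmm" → prefix "m" already present; 3 new (m, m, m)
  "rqqvvmm" → 7 new (r, q, q, v, v, m, m)
  "qqrmmq" → prefix "qq" already present; 4 new (r, m, m, q)
  "qqmmqvq" → prefix "qq" already present; 5 new (m, m, q, v, q)
  "rqqrvmqr" → prefix "rqq" already present; 5 new (r, v, m, q, r)
  "rrrrmmv" → prefix "r" already present; 6 new (r, r, r, m, m, v)
  "rrqm" → prefix "rr" already present; 2 new (q, m)
  "vrmmmqqrq" → 9 new (v, r, m, m, m, q, q, r, q)
  "mrrmm" → prefix "mr" already present; 3 new (r, m, m)
  "vrmqqrmmv" → prefix "vrm" already present; 6 new (q, q, r, m, m, v)
  "vqmmrmmqrr" → prefix "v" already present; 9 new (q, m, m, r, m, m, q, r, r)
  "rqmv" → prefix "rq" already present; 2 new (m, v)
  "rrvrmvvqqvm" → prefix "rr" already present; 9 new (v, r, m, v, v, q, q, v, m)
  "qvmvvmmvqmq" → prefix "q" already present; 10 new (v, m, v, v, m, m, v, q, m, q)
  "vmvqvv" → prefix "v" already present; 5 new (m, v, q, v, v)
  "rmvqr" → prefix "r" already present; 4 new (m, v, q, r)
  "mmmrrmqr" → prefix "mmm" already present; 5 new (r, r, m, q, r)
  "qqrqmmv" → prefix "qqr" already present; 4 new (q, m, m, v)
  "mvmqmvqrvq" → prefix "m" already present; 9 new (v, m, q, m, v, q, r, v, q)
Total nodes = 4 + 10 + 3 + 7 + 4 + 5 + 5 + 6 + 2 + 9 + 3 + 6 + 9 + 2 + 9 + 10 + 5 + 4 + 5 + 4 + 9 = 121

121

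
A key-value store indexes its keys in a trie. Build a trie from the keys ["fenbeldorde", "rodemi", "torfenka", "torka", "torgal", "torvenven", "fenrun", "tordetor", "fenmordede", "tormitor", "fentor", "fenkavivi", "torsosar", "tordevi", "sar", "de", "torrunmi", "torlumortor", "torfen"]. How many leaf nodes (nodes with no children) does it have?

18

Leaves are exactly the stored words that no other stored word extends.
Those words: "de", "fenbeldorde", "fenkavivi", "fenmordede", "fenrun", "fentor", "rodemi", "sar", "tordetor", "tordevi", "torfenka", "torgal", "torka", "torlumortor", "tormitor", "torrunmi", "torsosar", "torvenven"
Leaf count: 18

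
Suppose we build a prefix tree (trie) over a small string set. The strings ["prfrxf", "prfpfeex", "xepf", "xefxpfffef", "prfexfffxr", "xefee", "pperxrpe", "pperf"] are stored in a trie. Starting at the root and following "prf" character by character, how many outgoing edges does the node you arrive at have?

3

Follow the path "prf" to its node, then look at its outgoing edges.
Characters that immediately follow "prf" among the stored strings: {e, p, r}.
That node has 3 child edges.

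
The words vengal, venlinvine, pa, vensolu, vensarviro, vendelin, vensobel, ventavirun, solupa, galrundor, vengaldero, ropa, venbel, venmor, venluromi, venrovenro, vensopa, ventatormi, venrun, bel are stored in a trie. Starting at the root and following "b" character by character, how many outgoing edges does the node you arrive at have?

1

The children of the "b" node are the distinct next characters among strings starting with "b".
Characters that immediately follow "b" among the stored strings: {e}.
That node has 1 child edge.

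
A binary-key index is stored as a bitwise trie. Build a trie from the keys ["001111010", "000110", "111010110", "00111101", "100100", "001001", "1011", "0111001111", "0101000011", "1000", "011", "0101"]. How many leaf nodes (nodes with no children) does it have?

A leaf is a node with no children — equivalently, the end of a word that is not a proper prefix of any other stored word.
Those words: "000110", "001001", "001111010", "0101000011", "0111001111", "1000", "100100", "1011", "111010110"
Leaf count: 9

9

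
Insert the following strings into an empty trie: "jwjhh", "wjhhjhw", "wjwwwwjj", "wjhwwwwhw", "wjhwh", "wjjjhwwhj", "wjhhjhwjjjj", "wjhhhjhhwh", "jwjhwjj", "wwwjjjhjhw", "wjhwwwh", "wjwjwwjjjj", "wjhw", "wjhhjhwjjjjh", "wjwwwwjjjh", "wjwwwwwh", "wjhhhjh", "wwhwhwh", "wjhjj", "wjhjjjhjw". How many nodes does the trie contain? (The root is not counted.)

78

Count nodes per top-level branch (shared prefixes stored once):
  'j'-branch (jwjhh, jwjhwjj): 8 nodes
  'w'-branch (wjhhhjh, wjhhhjhhwh, wjhhjhw, wjhhjhwjjjj, wjhhjhwjjjjh, wjhjj, wjhjjjhjw, wjhw, wjhwh, wjhwwwh, wjhwwwwhw, wjjjhwwhj, wjwjwwjjjj, wjwwwwjj, wjwwwwjjjh, wjwwwwwh, wwhwhwh, wwwjjjhjhw): 70 nodes
Sum: 78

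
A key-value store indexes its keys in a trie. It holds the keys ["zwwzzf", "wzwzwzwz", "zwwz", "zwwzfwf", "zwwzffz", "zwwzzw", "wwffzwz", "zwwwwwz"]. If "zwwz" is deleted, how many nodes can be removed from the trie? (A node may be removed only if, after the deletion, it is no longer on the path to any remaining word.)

After clearing the end-marker at "zwwz", prune upward until reaching a node still needed by another word.
Every node on "zwwz" is still needed (e.g. by "zwwzzf"), so nothing is freed.
Nodes removed: 0

0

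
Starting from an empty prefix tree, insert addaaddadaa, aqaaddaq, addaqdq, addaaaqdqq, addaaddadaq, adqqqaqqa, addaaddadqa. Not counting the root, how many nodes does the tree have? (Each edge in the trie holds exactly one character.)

Trace insertions, counting only characters that open a new branch:
  "addaaddadaa" → 11 new (a, d, d, a, a, d, d, a, d, a, a)
  "aqaaddaq" → prefix "a" already present; 7 new (q, a, a, d, d, a, q)
  "addaqdq" → prefix "adda" already present; 3 new (q, d, q)
  "addaaaqdqq" → prefix "addaa" already present; 5 new (a, q, d, q, q)
  "addaaddadaq" → prefix "addaaddada" already present; 1 new (q)
  "adqqqaqqa" → prefix "ad" already present; 7 new (q, q, q, a, q, q, a)
  "addaaddadqa" → prefix "addaaddad" already present; 2 new (q, a)
Total nodes = 11 + 7 + 3 + 5 + 1 + 7 + 2 = 36

36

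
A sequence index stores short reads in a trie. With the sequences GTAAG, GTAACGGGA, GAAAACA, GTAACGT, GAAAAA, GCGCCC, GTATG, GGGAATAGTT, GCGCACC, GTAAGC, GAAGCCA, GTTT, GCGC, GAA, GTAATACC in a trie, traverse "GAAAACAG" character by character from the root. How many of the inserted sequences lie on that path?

Walk "GAAAACAG" from the root; an end-of-word marker is hit whenever a stored word is a prefix of "GAAAACAG".
Prefixes of the query that are stored words: "GAA", "GAAAACA"
Count: 2

2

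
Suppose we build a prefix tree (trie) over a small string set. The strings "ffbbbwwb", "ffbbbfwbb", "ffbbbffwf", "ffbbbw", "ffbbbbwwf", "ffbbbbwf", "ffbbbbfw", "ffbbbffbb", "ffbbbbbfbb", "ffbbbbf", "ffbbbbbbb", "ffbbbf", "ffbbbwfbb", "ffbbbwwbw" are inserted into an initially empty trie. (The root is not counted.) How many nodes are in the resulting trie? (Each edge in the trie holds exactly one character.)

34

Insert word by word; a character creates a node only if that edge doesn't already exist:
  "ffbbbwwb" → 8 new (f, f, b, b, b, w, w, b)
  "ffbbbfwbb" → prefix "ffbbb" already present; 4 new (f, w, b, b)
  "ffbbbffwf" → prefix "ffbbbf" already present; 3 new (f, w, f)
  "ffbbbw" → prefix "ffbbbw" already present; 0 new (none)
  "ffbbbbwwf" → prefix "ffbbb" already present; 4 new (b, w, w, f)
  "ffbbbbwf" → prefix "ffbbbbw" already present; 1 new (f)
  "ffbbbbfw" → prefix "ffbbbb" already present; 2 new (f, w)
  "ffbbbffbb" → prefix "ffbbbff" already present; 2 new (b, b)
  "ffbbbbbfbb" → prefix "ffbbbb" already present; 4 new (b, f, b, b)
  "ffbbbbf" → prefix "ffbbbbf" already present; 0 new (none)
  "ffbbbbbbb" → prefix "ffbbbbb" already present; 2 new (b, b)
  "ffbbbf" → prefix "ffbbbf" already present; 0 new (none)
  "ffbbbwfbb" → prefix "ffbbbw" already present; 3 new (f, b, b)
  "ffbbbwwbw" → prefix "ffbbbwwb" already present; 1 new (w)
Total nodes = 8 + 4 + 3 + 0 + 4 + 1 + 2 + 2 + 4 + 0 + 2 + 0 + 3 + 1 = 34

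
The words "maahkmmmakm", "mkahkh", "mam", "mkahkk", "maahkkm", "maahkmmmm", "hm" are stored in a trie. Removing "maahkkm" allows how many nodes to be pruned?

After clearing the end-marker at "maahkkm", prune upward until reaching a node still needed by another word.
The suffix "km" (2 nodes) is used only by "maahkkm"; the node for "maahk" still has the child "m", so pruning stops there.
Nodes removed: 2

2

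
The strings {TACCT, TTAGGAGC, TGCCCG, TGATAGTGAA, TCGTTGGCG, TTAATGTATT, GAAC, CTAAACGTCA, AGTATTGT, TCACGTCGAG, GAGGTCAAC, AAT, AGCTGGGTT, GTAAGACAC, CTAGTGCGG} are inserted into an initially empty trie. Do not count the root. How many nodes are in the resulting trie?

Count nodes per top-level branch (shared prefixes stored once):
  'A'-branch (AAT, AGCTGGGTT, AGTATTGT): 17 nodes
  'C'-branch (CTAAACGTCA, CTAGTGCGG): 16 nodes
  'G'-branch (GAAC, GAGGTCAAC, GTAAGACAC): 19 nodes
  'T'-branch (TACCT, TCACGTCGAG, TCGTTGGCG, TGATAGTGAA, TGCCCG, TTAATGTATT, TTAGGAGC): 48 nodes
Sum: 100

100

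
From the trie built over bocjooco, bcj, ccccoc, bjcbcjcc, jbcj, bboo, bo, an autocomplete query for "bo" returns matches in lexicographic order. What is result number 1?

Words with prefix "bo", in lexicographic order: "bo", "bocjooco"
Position 1: bo

bo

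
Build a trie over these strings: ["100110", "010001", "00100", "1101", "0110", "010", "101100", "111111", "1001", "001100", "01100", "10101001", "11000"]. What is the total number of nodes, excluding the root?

40

For each word, the new-node count is its length minus the longest prefix already in the trie:
  "100110" → 6 new (1, 0, 0, 1, 1, 0)
  "010001" → 6 new (0, 1, 0, 0, 0, 1)
  "00100" → prefix "0" already present; 4 new (0, 1, 0, 0)
  "1101" → prefix "1" already present; 3 new (1, 0, 1)
  "0110" → prefix "01" already present; 2 new (1, 0)
  "010" → prefix "010" already present; 0 new (none)
  "101100" → prefix "10" already present; 4 new (1, 1, 0, 0)
  "111111" → prefix "11" already present; 4 new (1, 1, 1, 1)
  "1001" → prefix "1001" already present; 0 new (none)
  "001100" → prefix "001" already present; 3 new (1, 0, 0)
  "01100" → prefix "0110" already present; 1 new (0)
  "10101001" → prefix "101" already present; 5 new (0, 1, 0, 0, 1)
  "11000" → prefix "110" already present; 2 new (0, 0)
Total nodes = 6 + 6 + 4 + 3 + 2 + 0 + 4 + 4 + 0 + 3 + 1 + 5 + 2 = 40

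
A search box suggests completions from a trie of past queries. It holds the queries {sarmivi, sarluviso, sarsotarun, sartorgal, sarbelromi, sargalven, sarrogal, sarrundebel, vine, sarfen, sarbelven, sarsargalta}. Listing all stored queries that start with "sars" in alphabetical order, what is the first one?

Filter for "sars…" and sort: "sarsargalta", "sarsotarun"
The 1st is sarsargalta.

sarsargalta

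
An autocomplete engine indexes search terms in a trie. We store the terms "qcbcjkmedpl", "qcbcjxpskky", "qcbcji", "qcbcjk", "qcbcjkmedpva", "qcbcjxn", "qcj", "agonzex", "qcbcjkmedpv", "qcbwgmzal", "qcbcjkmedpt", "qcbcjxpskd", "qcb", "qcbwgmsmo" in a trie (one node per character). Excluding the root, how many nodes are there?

Trace insertions, counting only characters that open a new branch:
  "qcbcjkmedpl" → 11 new (q, c, b, c, j, k, m, e, d, p, l)
  "qcbcjxpskky" → prefix "qcbcj" already present; 6 new (x, p, s, k, k, y)
  "qcbcji" → prefix "qcbcj" already present; 1 new (i)
  "qcbcjk" → prefix "qcbcjk" already present; 0 new (none)
  "qcbcjkmedpva" → prefix "qcbcjkmedp" already present; 2 new (v, a)
  "qcbcjxn" → prefix "qcbcjx" already present; 1 new (n)
  "qcj" → prefix "qc" already present; 1 new (j)
  "agonzex" → 7 new (a, g, o, n, z, e, x)
  "qcbcjkmedpv" → prefix "qcbcjkmedpv" already present; 0 new (none)
  "qcbwgmzal" → prefix "qcb" already present; 6 new (w, g, m, z, a, l)
  "qcbcjkmedpt" → prefix "qcbcjkmedp" already present; 1 new (t)
  "qcbcjxpskd" → prefix "qcbcjxpsk" already present; 1 new (d)
  "qcb" → prefix "qcb" already present; 0 new (none)
  "qcbwgmsmo" → prefix "qcbwgm" already present; 3 new (s, m, o)
Total nodes = 11 + 6 + 1 + 0 + 2 + 1 + 1 + 7 + 0 + 6 + 1 + 1 + 0 + 3 = 40

40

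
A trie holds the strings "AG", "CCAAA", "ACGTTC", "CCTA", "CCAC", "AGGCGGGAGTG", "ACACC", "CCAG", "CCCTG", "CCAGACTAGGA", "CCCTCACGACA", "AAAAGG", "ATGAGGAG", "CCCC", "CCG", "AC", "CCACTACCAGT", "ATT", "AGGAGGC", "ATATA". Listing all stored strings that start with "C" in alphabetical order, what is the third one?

Filter for "C…" and sort: "CCAAA", "CCAC", "CCACTACCAGT", "CCAG", "CCAGACTAGGA", "CCCC", "CCCTCACGACA", "CCCTG", "CCG", "CCTA"
The 3rd is CCACTACCAGT.

CCACTACCAGT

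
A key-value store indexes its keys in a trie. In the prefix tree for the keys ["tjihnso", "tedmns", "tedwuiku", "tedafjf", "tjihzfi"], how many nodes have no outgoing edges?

5

Leaves are exactly the stored words that no other stored word extends.
Those words: "tedafjf", "tedmns", "tedwuiku", "tjihnso", "tjihzfi"
Leaf count: 5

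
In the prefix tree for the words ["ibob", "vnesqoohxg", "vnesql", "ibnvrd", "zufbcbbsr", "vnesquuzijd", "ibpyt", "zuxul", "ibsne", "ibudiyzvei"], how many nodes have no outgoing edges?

10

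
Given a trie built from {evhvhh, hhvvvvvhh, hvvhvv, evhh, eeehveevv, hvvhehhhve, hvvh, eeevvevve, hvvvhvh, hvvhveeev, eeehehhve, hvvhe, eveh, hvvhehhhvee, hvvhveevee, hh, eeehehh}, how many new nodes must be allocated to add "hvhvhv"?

4

"hv" is already a path in the trie; the remaining "hvhv" must be added.
New nodes needed: |"hvhvhv"| − 2 = 6 − 2 = 4.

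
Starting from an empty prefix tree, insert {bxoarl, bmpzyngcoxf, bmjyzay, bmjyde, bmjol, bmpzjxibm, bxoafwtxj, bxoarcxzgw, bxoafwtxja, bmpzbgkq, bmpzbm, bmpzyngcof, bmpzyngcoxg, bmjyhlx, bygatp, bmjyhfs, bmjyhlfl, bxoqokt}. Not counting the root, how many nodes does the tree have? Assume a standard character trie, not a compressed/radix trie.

Trace insertions, counting only characters that open a new branch:
  "bxoarl" → 6 new (b, x, o, a, r, l)
  "bmpzyngcoxf" → prefix "b" already present; 10 new (m, p, z, y, n, g, c, o, x, f)
  "bmjyzay" → prefix "bm" already present; 5 new (j, y, z, a, y)
  "bmjyde" → prefix "bmjy" already present; 2 new (d, e)
  "bmjol" → prefix "bmj" already present; 2 new (o, l)
  "bmpzjxibm" → prefix "bmpz" already present; 5 new (j, x, i, b, m)
  "bxoafwtxj" → prefix "bxoa" already present; 5 new (f, w, t, x, j)
  "bxoarcxzgw" → prefix "bxoar" already present; 5 new (c, x, z, g, w)
  "bxoafwtxja" → prefix "bxoafwtxj" already present; 1 new (a)
  "bmpzbgkq" → prefix "bmpz" already present; 4 new (b, g, k, q)
  "bmpzbm" → prefix "bmpzb" already present; 1 new (m)
  "bmpzyngcof" → prefix "bmpzyngco" already present; 1 new (f)
  "bmpzyngcoxg" → prefix "bmpzyngcox" already present; 1 new (g)
  "bmjyhlx" → prefix "bmjy" already present; 3 new (h, l, x)
  "bygatp" → prefix "b" already present; 5 new (y, g, a, t, p)
  "bmjyhfs" → prefix "bmjyh" already present; 2 new (f, s)
  "bmjyhlfl" → prefix "bmjyhl" already present; 2 new (f, l)
  "bxoqokt" → prefix "bxo" already present; 4 new (q, o, k, t)
Total nodes = 6 + 10 + 5 + 2 + 2 + 5 + 5 + 5 + 1 + 4 + 1 + 1 + 1 + 3 + 5 + 2 + 2 + 4 = 64

64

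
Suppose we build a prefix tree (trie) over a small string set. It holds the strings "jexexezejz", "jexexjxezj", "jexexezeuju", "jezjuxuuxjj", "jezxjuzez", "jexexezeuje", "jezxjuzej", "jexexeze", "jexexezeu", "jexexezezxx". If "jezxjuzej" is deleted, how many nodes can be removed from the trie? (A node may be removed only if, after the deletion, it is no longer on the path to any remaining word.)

1

Walk "jezxjuzej" from the leaf back toward the root, removing each node that no remaining word uses.
The suffix "j" (1 node) is used only by "jezxjuzej"; the node for "jezxjuze" still has the child "z", so pruning stops there.
Nodes removed: 1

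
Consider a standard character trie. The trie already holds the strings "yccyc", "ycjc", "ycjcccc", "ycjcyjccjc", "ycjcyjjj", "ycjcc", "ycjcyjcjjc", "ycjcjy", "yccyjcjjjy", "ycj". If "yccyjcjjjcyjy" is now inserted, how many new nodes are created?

Walking "yccyjcjjjcyjy" from the root, the first 9 characters ("yccyjcjjj") follow existing edges; "c" is the first miss.
So 13 − 9 = 4 new nodes.

4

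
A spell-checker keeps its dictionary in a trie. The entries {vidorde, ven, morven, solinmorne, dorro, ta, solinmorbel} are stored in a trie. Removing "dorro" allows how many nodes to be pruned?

5

Walk "dorro" from the leaf back toward the root, removing each node that no remaining word uses.
No other word shares any prefix with "dorro", so all 5 of its nodes go.
Nodes removed: 5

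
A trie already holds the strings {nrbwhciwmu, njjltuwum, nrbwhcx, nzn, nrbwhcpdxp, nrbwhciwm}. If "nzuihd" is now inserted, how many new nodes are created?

4

Walking "nzuihd" from the root, the first 2 characters ("nz") follow existing edges; "u" is the first miss.
New nodes needed: |"nzuihd"| − 2 = 6 − 2 = 4.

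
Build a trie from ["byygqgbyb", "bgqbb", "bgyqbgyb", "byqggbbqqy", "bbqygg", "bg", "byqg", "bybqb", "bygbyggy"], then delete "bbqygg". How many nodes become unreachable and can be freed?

After clearing the end-marker at "bbqygg", prune upward until reaching a node still needed by another word.
The suffix "bqygg" (5 nodes) is used only by "bbqygg"; the node for "b" still has the child "y", so pruning stops there.
Nodes removed: 5

5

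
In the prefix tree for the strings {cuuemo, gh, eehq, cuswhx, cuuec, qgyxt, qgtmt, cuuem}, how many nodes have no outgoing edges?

7

A leaf is a node with no children — equivalently, the end of a word that is not a proper prefix of any other stored word.
Those words: "cuswhx", "cuuec", "cuuemo", "eehq", "gh", "qgtmt", "qgyxt"
Leaf count: 7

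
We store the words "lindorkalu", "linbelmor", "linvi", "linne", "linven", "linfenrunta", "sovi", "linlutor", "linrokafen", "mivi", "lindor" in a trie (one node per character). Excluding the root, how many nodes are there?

50

Trace insertions, counting only characters that open a new branch:
  "lindorkalu" → 10 new (l, i, n, d, o, r, k, a, l, u)
  "linbelmor" → prefix "lin" already present; 6 new (b, e, l, m, o, r)
  "linvi" → prefix "lin" already present; 2 new (v, i)
  "linne" → prefix "lin" already present; 2 new (n, e)
  "linven" → prefix "linv" already present; 2 new (e, n)
  "linfenrunta" → prefix "lin" already present; 8 new (f, e, n, r, u, n, t, a)
  "sovi" → 4 new (s, o, v, i)
  "linlutor" → prefix "lin" already present; 5 new (l, u, t, o, r)
  "linrokafen" → prefix "lin" already present; 7 new (r, o, k, a, f, e, n)
  "mivi" → 4 new (m, i, v, i)
  "lindor" → prefix "lindor" already present; 0 new (none)
Total nodes = 10 + 6 + 2 + 2 + 2 + 8 + 4 + 5 + 7 + 4 + 0 = 50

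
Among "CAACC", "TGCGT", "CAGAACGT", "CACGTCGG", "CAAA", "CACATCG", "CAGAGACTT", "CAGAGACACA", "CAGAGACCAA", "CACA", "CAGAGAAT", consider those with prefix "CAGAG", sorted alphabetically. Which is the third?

CAGAGACCAA

DFS of the "CAGAG" subtree visits, in order: "CAGAGAAT", "CAGAGACACA", "CAGAGACCAA", "CAGAGACTT"
Position 3: CAGAGACCAA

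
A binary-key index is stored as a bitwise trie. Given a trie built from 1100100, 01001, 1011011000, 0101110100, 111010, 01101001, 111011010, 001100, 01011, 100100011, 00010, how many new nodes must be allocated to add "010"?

"010" is already a full path in the trie; only an end-marker is added.
No new nodes are needed: 0.

0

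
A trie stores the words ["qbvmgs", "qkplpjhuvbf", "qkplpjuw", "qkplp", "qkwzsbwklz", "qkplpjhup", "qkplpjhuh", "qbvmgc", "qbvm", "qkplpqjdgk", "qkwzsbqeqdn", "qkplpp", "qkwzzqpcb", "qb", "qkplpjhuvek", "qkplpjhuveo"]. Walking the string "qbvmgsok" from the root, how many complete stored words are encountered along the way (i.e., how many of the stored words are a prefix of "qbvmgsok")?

3

Walk "qbvmgsok" from the root; an end-of-word marker is hit whenever a stored word is a prefix of "qbvmgsok".
Prefixes of the query that are stored words: "qb", "qbvm", "qbvmgs"
Count: 3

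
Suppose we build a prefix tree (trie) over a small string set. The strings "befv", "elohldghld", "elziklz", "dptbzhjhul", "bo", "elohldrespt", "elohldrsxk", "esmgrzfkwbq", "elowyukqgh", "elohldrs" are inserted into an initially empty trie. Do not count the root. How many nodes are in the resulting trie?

Count nodes per top-level branch (shared prefixes stored once):
  'b'-branch (befv, bo): 5 nodes
  'd'-branch (dptbzhjhul): 10 nodes
  'e'-branch (elohldghld, elohldrespt, elohldrs, elohldrsxk, elowyukqgh, elziklz, esmgrzfkwbq): 40 nodes
Sum: 55

55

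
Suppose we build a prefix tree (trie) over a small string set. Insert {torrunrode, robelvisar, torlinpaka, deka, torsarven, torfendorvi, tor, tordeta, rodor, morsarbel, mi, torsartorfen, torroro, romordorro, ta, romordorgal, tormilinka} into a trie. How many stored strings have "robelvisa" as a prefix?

1

Filter for entries beginning with "robelvisa":
Words under "robelvisa": robelvisar
Count: 1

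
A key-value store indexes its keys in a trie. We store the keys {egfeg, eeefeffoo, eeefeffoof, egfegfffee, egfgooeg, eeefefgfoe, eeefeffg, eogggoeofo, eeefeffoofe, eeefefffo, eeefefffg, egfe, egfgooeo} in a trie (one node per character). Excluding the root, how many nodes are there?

Insert word by word; a character creates a node only if that edge doesn't already exist:
  "egfeg" → 5 new (e, g, f, e, g)
  "eeefeffoo" → prefix "e" already present; 8 new (e, e, f, e, f, f, o, o)
  "eeefeffoof" → prefix "eeefeffoo" already present; 1 new (f)
  "egfegfffee" → prefix "egfeg" already present; 5 new (f, f, f, e, e)
  "egfgooeg" → prefix "egf" already present; 5 new (g, o, o, e, g)
  "eeefefgfoe" → prefix "eeefef" already present; 4 new (g, f, o, e)
  "eeefeffg" → prefix "eeefeff" already present; 1 new (g)
  "eogggoeofo" → prefix "e" already present; 9 new (o, g, g, g, o, e, o, f, o)
  "eeefeffoofe" → prefix "eeefeffoof" already present; 1 new (e)
  "eeefefffo" → prefix "eeefeff" already present; 2 new (f, o)
  "eeefefffg" → prefix "eeefefff" already present; 1 new (g)
  "egfe" → prefix "egfe" already present; 0 new (none)
  "egfgooeo" → prefix "egfgooe" already present; 1 new (o)
Total nodes = 5 + 8 + 1 + 5 + 5 + 4 + 1 + 9 + 1 + 2 + 1 + 0 + 1 = 43

43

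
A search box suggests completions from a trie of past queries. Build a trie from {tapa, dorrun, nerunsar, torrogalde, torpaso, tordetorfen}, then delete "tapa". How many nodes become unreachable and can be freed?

3

After clearing the end-marker at "tapa", prune upward until reaching a node still needed by another word.
The suffix "apa" (3 nodes) is used only by "tapa"; the node for "t" still has the child "o", so pruning stops there.
Nodes removed: 3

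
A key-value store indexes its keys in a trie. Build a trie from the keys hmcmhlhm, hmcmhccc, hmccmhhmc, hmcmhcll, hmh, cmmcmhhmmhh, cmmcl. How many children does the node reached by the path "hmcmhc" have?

2

The children of the "hmcmhc" node are the distinct next characters among strings starting with "hmcmhc".
Characters that immediately follow "hmcmhc" among the stored strings: {c, l}.
That node has 2 child edges.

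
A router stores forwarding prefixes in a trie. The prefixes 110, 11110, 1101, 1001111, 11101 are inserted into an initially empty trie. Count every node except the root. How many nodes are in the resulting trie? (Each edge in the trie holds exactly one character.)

Trace insertions, counting only characters that open a new branch:
  "110" → 3 new (1, 1, 0)
  "11110" → prefix "11" already present; 3 new (1, 1, 0)
  "1101" → prefix "110" already present; 1 new (1)
  "1001111" → prefix "1" already present; 6 new (0, 0, 1, 1, 1, 1)
  "11101" → prefix "111" already present; 2 new (0, 1)
Total nodes = 3 + 3 + 1 + 6 + 2 = 15

15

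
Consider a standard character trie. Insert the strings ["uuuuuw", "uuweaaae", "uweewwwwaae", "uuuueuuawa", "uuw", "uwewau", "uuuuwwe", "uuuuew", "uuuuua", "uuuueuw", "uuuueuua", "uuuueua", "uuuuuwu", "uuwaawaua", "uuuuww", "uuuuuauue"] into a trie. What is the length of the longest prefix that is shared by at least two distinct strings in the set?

The deepest shared node is where two words last agree before diverging.
"uuuueuua" and "uuuueuuawa" agree on "uuuueuua" (8 characters) before diverging; nothing deeper is shared.
Longest shared-prefix length: 8

8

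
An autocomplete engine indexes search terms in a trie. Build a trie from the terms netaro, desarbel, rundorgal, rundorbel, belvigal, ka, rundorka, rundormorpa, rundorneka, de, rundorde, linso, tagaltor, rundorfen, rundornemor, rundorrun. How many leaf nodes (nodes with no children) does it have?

15

Leaves are exactly the stored words that no other stored word extends.
Those words: "belvigal", "desarbel", "ka", "linso", "netaro", "rundorbel", "rundorde", "rundorfen", "rundorgal", "rundorka", "rundormorpa", "rundorneka", "rundornemor", "rundorrun", "tagaltor"
Leaf count: 15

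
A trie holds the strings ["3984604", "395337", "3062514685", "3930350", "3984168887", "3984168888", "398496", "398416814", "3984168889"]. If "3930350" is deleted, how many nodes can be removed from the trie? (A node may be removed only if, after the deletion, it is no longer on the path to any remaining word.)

5

A node on "3930350"'s path can go only if nothing else ends at it or branches off below it.
The suffix "30350" (5 nodes) is used only by "3930350"; the node for "39" still has the child "8", so pruning stops there.
Nodes removed: 5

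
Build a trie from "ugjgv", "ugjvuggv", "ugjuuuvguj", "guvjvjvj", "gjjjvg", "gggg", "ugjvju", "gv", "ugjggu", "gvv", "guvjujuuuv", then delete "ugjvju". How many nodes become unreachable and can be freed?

2

After clearing the end-marker at "ugjvju", prune upward until reaching a node still needed by another word.
The suffix "ju" (2 nodes) is used only by "ugjvju"; the node for "ugjv" still has the child "u", so pruning stops there.
Nodes removed: 2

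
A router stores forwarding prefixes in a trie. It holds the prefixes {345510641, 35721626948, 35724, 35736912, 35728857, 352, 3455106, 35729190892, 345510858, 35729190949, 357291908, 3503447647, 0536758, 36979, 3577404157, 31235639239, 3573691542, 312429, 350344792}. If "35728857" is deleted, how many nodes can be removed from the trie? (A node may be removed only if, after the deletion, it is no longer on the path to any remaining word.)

4

After clearing the end-marker at "35728857", prune upward until reaching a node still needed by another word.
The suffix "8857" (4 nodes) is used only by "35728857"; the node for "3572" still has the child "1", so pruning stops there.
Nodes removed: 4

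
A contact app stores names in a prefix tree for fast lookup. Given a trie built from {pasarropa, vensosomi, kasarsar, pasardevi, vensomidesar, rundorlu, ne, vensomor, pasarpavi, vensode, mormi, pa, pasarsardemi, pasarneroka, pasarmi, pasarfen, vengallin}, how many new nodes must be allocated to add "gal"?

"gal" shares no prefix with any stored word, so all 3 characters open new nodes.
3 − 0 = 3 new nodes.

3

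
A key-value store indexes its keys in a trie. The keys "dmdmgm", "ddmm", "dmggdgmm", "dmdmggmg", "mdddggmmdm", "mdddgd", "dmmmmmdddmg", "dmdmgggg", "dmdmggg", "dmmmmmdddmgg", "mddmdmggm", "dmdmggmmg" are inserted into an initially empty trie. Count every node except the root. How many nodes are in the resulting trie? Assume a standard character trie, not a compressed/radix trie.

Count nodes per top-level branch (shared prefixes stored once):
  'd'-branch (ddmm, dmdmggg, dmdmgggg, dmdmggmg, dmdmggmmg, dmdmgm, dmggdgmm, dmmmmmdddmg, dmmmmmdddmgg): 32 nodes
  'm'-branch (mdddgd, mdddggmmdm, mddmdmggm): 17 nodes
Sum: 49

49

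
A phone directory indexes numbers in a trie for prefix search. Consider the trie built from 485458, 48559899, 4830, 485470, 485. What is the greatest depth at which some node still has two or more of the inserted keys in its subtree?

The deepest shared node is where two words last agree before diverging.
"485458" and "485470" agree on "4854" (4 characters) before diverging; nothing deeper is shared.
Longest shared-prefix length: 4

4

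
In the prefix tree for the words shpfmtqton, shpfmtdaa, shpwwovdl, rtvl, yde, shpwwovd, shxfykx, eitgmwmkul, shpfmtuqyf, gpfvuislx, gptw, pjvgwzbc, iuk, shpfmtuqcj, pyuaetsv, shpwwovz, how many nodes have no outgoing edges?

15

A leaf is a node with no children — equivalently, the end of a word that is not a proper prefix of any other stored word.
Those words: "eitgmwmkul", "gpfvuislx", "gptw", "iuk", "pjvgwzbc", "pyuaetsv", "rtvl", "shpfmtdaa", "shpfmtqton", "shpfmtuqcj", "shpfmtuqyf", "shpwwovdl", "shpwwovz", "shxfykx", "yde"
Leaf count: 15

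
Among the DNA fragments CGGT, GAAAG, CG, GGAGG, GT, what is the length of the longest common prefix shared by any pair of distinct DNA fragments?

2

Look for the deepest trie node that still has at least two words in its subtree.
e.g. "CG" and "CGGT" share the prefix "CG" of length 2; no pair shares a longer one.
Longest shared-prefix length: 2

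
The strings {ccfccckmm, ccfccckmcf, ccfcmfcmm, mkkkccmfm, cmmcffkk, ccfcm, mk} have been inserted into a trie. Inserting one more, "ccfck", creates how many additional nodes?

Walking "ccfck" from the root, the first 4 characters ("ccfc") follow existing edges; "k" is the first miss.
So 5 − 4 = 1 new nodes.

1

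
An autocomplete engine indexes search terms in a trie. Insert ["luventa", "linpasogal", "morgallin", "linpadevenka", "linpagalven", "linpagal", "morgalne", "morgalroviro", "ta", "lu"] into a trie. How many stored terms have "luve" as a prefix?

Traverse to the node for "luve", then collect every word in that subtree.
Matches: "luventa"
Count: 1

1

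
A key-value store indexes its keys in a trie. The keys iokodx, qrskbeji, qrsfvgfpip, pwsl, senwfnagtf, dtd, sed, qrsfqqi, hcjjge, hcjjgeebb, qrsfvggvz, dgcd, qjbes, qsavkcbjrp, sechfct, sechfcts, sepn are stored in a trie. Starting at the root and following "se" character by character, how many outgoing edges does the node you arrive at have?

4

The children of the "se" node are the distinct next characters among strings starting with "se".
Distinct next characters after "se": c, d, n, p.
That node has 4 child edges.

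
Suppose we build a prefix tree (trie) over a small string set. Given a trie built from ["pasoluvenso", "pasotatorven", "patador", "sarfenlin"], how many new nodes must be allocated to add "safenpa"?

"sa" is already a path in the trie; the remaining "fenpa" must be added.
So 7 − 2 = 5 new nodes.

5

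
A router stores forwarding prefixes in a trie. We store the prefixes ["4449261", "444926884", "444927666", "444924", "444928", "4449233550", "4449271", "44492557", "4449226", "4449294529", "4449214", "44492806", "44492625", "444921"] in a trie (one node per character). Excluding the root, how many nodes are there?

38

Trie structure (* marks end of a word):
(root)
└─ 4
   └─ 4
      └─ 4
         └─ 9
            └─ 2
               ├─ 1 *
               │  └─ 4 *
               ├─ 2
               │  └─ 6 *
               ├─ 3
               │  └─ 3
               │     └─ 5
               │        └─ 5
               │           └─ 0 *
               ├─ 4 *
               ├─ 5
               │  └─ 5
               │     └─ 7 *
               ├─ 6
               │  ├─ 1 *
               │  ├─ 2
               │  │  └─ 5 *
               │  └─ 8
               │     └─ 8
               │        └─ 4 *
               ├─ 7
               │  ├─ 1 *
               │  └─ 6
               │     └─ 6
               │        └─ 6 *
               ├─ 8 *
               │  └─ 0
               │     └─ 6 *
               └─ 9
                  └─ 4
                     └─ 5
                        └─ 2
                           └─ 9 *
Counting every labelled node above: 38.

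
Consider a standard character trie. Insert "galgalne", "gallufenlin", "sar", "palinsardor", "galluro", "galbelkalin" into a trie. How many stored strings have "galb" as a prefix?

1

Walk to "galb"; the words in its subtree are exactly those with that prefix.
Matches: "galbelkalin"
Count: 1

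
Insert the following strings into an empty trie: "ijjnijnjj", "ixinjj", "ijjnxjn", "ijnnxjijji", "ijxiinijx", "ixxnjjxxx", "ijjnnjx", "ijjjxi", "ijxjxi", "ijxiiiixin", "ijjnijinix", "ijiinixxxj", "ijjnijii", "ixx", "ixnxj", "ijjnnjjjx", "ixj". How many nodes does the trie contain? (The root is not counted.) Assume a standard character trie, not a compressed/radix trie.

Count nodes per top-level branch (shared prefixes stored once):
  'i'-branch (ijiinixxxj, ijjjxi, ijjnijii, ijjnijinix, ijjnijnjj, ijjnnjjjx, ijjnnjx, ijjnxjn, ijnnxjijji, ijxiiiixin, ijxiinijx, ijxjxi, ixinjj, ixj, ixnxj, ixx, ixxnjjxxx): 73 nodes
Sum: 73

73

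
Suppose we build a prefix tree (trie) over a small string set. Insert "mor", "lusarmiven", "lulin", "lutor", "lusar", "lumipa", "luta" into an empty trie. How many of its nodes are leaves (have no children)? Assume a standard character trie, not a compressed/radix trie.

6

Leaves are exactly the stored words that no other stored word extends.
Those words: "lulin", "lumipa", "lusarmiven", "luta", "lutor", "mor"
Leaf count: 6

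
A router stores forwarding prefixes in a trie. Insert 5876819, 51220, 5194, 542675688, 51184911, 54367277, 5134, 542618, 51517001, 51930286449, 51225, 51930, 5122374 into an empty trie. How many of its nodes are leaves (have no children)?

Leaves are exactly the stored words that no other stored word extends.
Those words: "51184911", "51220", "5122374", "51225", "5134", "51517001", "51930286449", "5194", "542618", "542675688", "54367277", "5876819"
Leaf count: 12

12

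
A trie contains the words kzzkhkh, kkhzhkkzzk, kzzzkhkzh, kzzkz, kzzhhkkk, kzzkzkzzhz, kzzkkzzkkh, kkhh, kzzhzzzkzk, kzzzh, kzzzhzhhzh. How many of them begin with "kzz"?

Filter for entries beginning with "kzz":
Words under "kzz": kzzhhkkk, kzzhzzzkzk, kzzkhkh, kzzkkzzkkh, kzzkz, kzzkzkzzhz, kzzzh, kzzzhzhhzh, kzzzkhkzh
Count: 9

9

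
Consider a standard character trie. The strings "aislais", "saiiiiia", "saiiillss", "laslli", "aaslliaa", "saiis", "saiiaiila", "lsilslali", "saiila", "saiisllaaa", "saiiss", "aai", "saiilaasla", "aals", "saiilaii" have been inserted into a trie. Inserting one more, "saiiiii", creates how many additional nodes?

0

Every character of "saiiiii" already lies on an existing path (it is a prefix of some stored word).
No new nodes are needed: 0.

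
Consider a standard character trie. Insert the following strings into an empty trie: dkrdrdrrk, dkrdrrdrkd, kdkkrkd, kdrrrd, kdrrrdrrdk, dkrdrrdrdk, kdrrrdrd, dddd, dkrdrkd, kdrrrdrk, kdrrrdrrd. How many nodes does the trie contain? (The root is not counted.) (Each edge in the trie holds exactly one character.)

Insert word by word; a character creates a node only if that edge doesn't already exist:
  "dkrdrdrrk" → 9 new (d, k, r, d, r, d, r, r, k)
  "dkrdrrdrkd" → prefix "dkrdr" already present; 5 new (r, d, r, k, d)
  "kdkkrkd" → 7 new (k, d, k, k, r, k, d)
  "kdrrrd" → prefix "kd" already present; 4 new (r, r, r, d)
  "kdrrrdrrdk" → prefix "kdrrrd" already present; 4 new (r, r, d, k)
  "dkrdrrdrdk" → prefix "dkrdrrdr" already present; 2 new (d, k)
  "kdrrrdrd" → prefix "kdrrrdr" already present; 1 new (d)
  "dddd" → prefix "d" already present; 3 new (d, d, d)
  "dkrdrkd" → prefix "dkrdr" already present; 2 new (k, d)
  "kdrrrdrk" → prefix "kdrrrdr" already present; 1 new (k)
  "kdrrrdrrd" → prefix "kdrrrdrrd" already present; 0 new (none)
Total nodes = 9 + 5 + 7 + 4 + 4 + 2 + 1 + 3 + 2 + 1 + 0 = 38

38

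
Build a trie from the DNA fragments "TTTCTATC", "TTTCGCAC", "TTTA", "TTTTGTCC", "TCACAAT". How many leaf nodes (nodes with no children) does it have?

5

A leaf is a node with no children — equivalently, the end of a word that is not a proper prefix of any other stored word.
Those words: "TCACAAT", "TTTA", "TTTCGCAC", "TTTCTATC", "TTTTGTCC"
Leaf count: 5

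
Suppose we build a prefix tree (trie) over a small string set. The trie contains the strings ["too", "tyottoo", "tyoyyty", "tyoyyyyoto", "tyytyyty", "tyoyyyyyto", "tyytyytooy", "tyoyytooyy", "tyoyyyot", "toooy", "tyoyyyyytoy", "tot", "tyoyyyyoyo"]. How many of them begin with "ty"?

10

Walk to "ty"; the words in its subtree are exactly those with that prefix.
Matches: "tyottoo", "tyoyytooyy", "tyoyyty", "tyoyyyot", "tyoyyyyoto", "tyoyyyyoyo", "tyoyyyyyto", "tyoyyyyytoy", "tyytyytooy", "tyytyyty"
Count: 10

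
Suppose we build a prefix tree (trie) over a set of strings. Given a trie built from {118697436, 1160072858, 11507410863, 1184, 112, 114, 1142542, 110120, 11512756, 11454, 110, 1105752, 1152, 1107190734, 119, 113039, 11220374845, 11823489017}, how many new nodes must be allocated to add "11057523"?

1

Walking "11057523" from the root, the first 7 characters ("1105752") follow existing edges; "3" is the first miss.
Each of the 1 remaining characters creates one node.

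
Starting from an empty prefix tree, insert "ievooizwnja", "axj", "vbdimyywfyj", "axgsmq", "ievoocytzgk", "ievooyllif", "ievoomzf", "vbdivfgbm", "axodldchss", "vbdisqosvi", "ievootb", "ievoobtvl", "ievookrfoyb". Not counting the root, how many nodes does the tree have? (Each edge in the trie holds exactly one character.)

Trace insertions, counting only characters that open a new branch:
  "ievooizwnja" → 11 new (i, e, v, o, o, i, z, w, n, j, a)
  "axj" → 3 new (a, x, j)
  "vbdimyywfyj" → 11 new (v, b, d, i, m, y, y, w, f, y, j)
  "axgsmq" → prefix "ax" already present; 4 new (g, s, m, q)
  "ievoocytzgk" → prefix "ievoo" already present; 6 new (c, y, t, z, g, k)
  "ievooyllif" → prefix "ievoo" already present; 5 new (y, l, l, i, f)
  "ievoomzf" → prefix "ievoo" already present; 3 new (m, z, f)
  "vbdivfgbm" → prefix "vbdi" already present; 5 new (v, f, g, b, m)
  "axodldchss" → prefix "ax" already present; 8 new (o, d, l, d, c, h, s, s)
  "vbdisqosvi" → prefix "vbdi" already present; 6 new (s, q, o, s, v, i)
  "ievootb" → prefix "ievoo" already present; 2 new (t, b)
  "ievoobtvl" → prefix "ievoo" already present; 4 new (b, t, v, l)
  "ievookrfoyb" → prefix "ievoo" already present; 6 new (k, r, f, o, y, b)
Total nodes = 11 + 3 + 11 + 4 + 6 + 5 + 3 + 5 + 8 + 6 + 2 + 4 + 6 = 74

74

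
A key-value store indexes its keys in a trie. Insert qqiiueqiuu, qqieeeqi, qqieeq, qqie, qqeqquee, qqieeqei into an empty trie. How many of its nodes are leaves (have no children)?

Leaves are exactly the stored words that no other stored word extends.
Those words: "qqeqquee", "qqieeeqi", "qqieeqei", "qqiiueqiuu"
Leaf count: 4

4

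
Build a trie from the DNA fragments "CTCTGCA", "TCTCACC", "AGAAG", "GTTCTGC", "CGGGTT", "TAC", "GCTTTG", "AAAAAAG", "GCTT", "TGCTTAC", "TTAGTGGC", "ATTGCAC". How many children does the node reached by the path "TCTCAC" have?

Walk "TCTCAC" from the root, arriving at one node.
Distinct next characters after "TCTCAC": C.
That node has 1 child edge.

1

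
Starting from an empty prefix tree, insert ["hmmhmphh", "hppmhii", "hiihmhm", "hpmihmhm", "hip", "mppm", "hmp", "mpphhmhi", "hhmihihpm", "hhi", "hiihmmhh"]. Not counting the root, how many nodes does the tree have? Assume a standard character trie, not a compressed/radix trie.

49

Count nodes per top-level branch (shared prefixes stored once):
  'h'-branch (hhi, hhmihihpm, hiihmhm, hiihmmhh, hip, hmmhmphh, hmp, hpmihmhm, hppmhii): 40 nodes
  'm'-branch (mpphhmhi, mppm): 9 nodes
Sum: 49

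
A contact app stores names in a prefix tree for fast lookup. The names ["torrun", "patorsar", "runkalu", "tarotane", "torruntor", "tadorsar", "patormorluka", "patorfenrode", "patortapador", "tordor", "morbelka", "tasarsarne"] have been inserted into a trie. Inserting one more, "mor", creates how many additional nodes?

Every character of "mor" already lies on an existing path (it is a prefix of some stored word).
No new nodes are needed: 0.

0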